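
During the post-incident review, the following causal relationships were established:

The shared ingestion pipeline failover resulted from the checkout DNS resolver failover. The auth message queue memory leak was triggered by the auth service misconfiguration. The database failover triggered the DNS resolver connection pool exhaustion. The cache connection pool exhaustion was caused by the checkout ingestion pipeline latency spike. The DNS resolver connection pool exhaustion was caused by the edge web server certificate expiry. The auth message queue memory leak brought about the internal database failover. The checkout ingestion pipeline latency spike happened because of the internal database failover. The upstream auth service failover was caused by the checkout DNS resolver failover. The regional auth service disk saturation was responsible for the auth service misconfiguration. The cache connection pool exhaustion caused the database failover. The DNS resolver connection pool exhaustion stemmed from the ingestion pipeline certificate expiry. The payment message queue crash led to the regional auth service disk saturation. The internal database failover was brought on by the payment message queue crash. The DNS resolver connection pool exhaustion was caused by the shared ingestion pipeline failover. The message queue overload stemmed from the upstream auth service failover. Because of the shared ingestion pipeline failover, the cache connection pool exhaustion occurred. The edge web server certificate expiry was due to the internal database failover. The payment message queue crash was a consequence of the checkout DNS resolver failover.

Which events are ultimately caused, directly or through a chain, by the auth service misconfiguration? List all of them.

the DNS resolver connection pool exhaustion, the auth message queue memory leak, the cache connection pool exhaustion, the checkout ingestion pipeline latency spike, the database failover, the edge web server certificate expiry, the internal database failover

Direct effects: the auth message queue memory leak.
2 steps out: the internal database failover.
3 steps out: the checkout ingestion pipeline latency spike, the edge web server certificate expiry.
4 steps out: the cache connection pool exhaustion, the DNS resolver connection pool exhaustion.
5 steps out: the database failover.
Not reachable from it: the checkout DNS resolver failover, the upstream auth service failover, the payment message queue crash, the message queue overload, the regional auth service disk saturation, the shared ingestion pipeline failover, the ingestion pipeline certificate expiry.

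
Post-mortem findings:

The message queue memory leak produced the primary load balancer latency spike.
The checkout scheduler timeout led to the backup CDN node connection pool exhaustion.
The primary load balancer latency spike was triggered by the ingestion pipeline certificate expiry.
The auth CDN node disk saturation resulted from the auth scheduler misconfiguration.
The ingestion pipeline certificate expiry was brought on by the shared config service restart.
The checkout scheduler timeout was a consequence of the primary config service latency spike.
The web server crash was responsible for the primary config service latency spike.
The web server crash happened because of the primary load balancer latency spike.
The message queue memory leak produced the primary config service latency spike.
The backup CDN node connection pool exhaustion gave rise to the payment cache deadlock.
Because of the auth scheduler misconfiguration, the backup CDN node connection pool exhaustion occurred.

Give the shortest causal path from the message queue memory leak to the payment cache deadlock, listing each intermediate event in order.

the message queue memory leak → the primary config service latency spike → the checkout scheduler timeout → the backup CDN node connection pool exhaustion → the payment cache deadlock

the message queue memory leak → the primary config service latency spike
the primary config service latency spike → the checkout scheduler timeout
the checkout scheduler timeout → the backup CDN node connection pool exhaustion
the backup CDN node connection pool exhaustion → the payment cache deadlock
Length: 4 steps.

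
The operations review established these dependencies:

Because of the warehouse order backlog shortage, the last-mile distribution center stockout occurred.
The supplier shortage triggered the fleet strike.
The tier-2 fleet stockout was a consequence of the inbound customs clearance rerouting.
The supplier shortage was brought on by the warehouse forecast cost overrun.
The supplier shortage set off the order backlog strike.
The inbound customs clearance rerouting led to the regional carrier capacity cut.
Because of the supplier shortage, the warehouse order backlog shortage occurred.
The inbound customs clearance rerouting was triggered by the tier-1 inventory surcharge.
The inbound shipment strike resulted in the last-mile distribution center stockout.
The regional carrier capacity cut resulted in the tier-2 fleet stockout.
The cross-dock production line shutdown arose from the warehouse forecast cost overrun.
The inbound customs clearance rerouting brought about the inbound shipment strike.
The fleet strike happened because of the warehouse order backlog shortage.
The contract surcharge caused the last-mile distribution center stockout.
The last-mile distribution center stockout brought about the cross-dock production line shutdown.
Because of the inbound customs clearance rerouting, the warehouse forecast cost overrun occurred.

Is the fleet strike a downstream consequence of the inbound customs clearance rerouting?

Yes

There is a causal chain: the inbound customs clearance rerouting → the warehouse forecast cost overrun → the supplier shortage → the fleet strike.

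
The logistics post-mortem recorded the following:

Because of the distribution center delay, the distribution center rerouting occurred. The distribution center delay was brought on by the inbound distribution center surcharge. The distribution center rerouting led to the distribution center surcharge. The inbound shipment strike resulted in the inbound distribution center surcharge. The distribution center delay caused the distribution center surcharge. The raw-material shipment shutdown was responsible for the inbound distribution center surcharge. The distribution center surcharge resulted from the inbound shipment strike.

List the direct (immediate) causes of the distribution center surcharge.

Upstream contributors include the inbound distribution center surcharge, the raw-material shipment shutdown, but only the distribution center delay, the distribution center rerouting, the inbound shipment strike feed directly into the distribution center surcharge.

the distribution center delay, the distribution center rerouting, the inbound shipment strike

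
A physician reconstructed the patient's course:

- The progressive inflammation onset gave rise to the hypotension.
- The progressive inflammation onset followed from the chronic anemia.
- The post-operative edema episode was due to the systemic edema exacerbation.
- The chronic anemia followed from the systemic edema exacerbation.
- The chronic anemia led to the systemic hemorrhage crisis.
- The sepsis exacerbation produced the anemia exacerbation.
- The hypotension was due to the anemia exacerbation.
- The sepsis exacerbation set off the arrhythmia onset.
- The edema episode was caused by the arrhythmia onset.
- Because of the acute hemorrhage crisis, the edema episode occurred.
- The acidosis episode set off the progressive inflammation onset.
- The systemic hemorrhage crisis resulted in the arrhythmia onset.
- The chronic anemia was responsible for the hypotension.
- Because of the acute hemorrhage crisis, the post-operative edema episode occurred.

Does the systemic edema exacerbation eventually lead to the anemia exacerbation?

The systemic edema exacerbation leads to the chronic anemia, the systemic hemorrhage crisis, the post-operative edema episode, the arrhythmia onset, the edema episode, the progressive inflammation onset, the hypotension; the anemia exacerbation is not among them.

No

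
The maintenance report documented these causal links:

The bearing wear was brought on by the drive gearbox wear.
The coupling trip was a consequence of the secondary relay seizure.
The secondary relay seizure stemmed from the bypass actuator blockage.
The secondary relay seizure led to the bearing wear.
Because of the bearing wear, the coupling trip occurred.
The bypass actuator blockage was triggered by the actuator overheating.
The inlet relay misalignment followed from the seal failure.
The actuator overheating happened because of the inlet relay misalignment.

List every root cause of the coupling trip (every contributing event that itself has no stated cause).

the drive gearbox wear, the seal failure

Tracing upstream from the coupling trip: the coupling trip ← the secondary relay seizure ← the bypass actuator blockage ← the actuator overheating ← the inlet relay misalignment ← the seal failure.
A separate upstream branch: the coupling trip ← the bearing wear ← the drive gearbox wear.
Each of those chain origins has no stated cause.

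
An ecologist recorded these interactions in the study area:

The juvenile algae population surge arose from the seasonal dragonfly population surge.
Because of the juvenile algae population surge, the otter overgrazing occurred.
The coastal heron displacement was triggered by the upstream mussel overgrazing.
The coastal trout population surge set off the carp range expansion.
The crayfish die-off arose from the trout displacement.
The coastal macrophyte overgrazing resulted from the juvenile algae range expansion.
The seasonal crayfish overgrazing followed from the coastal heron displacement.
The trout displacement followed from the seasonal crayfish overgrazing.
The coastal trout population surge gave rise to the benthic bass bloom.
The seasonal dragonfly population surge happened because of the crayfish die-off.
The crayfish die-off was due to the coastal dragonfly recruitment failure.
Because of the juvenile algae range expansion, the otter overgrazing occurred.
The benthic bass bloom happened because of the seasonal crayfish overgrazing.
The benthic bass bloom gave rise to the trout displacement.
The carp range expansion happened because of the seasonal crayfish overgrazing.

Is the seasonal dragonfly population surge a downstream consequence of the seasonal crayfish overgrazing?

There is a causal chain: the seasonal crayfish overgrazing → the trout displacement → the crayfish die-off → the seasonal dragonfly population surge.

Yes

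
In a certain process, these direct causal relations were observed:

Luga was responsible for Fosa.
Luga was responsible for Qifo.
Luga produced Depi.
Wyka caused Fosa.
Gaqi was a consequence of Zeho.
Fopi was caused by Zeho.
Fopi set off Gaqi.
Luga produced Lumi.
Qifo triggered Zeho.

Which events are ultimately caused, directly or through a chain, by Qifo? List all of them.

Fopi, Gaqi, Zeho

Direct effects: Zeho.
2 steps out: Fopi, Gaqi.
Not reachable from it: Luga, Depi, Lumi, Fosa, Wyka.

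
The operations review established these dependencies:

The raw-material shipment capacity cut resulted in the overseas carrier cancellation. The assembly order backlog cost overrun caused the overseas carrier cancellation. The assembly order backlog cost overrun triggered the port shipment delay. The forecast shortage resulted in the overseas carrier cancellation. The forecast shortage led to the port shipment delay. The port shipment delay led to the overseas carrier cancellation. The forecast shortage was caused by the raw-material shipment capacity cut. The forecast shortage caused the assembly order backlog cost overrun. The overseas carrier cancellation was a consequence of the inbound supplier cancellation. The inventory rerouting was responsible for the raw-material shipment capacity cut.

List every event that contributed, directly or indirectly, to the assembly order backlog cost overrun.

the forecast shortage, the inventory rerouting, the raw-material shipment capacity cut

Immediate cause of the assembly order backlog cost overrun: the forecast shortage.
Further upstream: the inventory rerouting, the raw-material shipment capacity cut.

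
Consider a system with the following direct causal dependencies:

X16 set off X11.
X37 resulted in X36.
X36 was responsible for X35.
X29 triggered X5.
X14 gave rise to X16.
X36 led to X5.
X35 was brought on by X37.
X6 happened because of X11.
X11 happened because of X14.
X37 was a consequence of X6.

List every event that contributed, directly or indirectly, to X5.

X11, X14, X16, X29, X36, X37, X6

Immediate causes of X5: X29, X36.
Further upstream: X14, X16, X11, X6, X37.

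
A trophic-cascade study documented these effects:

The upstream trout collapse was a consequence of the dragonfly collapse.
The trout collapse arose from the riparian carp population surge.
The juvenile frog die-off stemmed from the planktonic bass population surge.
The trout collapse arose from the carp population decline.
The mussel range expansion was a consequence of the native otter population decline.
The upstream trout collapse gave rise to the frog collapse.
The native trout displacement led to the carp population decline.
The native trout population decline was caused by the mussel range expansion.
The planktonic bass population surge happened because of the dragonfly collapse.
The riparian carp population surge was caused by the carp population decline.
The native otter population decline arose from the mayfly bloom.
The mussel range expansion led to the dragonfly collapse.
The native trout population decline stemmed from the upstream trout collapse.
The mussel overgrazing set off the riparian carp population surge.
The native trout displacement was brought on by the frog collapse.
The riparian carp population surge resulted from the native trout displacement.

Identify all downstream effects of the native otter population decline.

the carp population decline, the dragonfly collapse, the frog collapse, the juvenile frog die-off, the mussel range expansion, the native trout displacement, the native trout population decline, the planktonic bass population surge, the riparian carp population surge, the trout collapse, the upstream trout collapse

Direct effects: the mussel range expansion.
2 steps out: the dragonfly collapse, the native trout population decline.
3 steps out: the upstream trout collapse, the planktonic bass population surge.
4 steps out: the frog collapse, the juvenile frog die-off.
5 steps out: the native trout displacement.
6 steps out: the carp population decline, the riparian carp population surge.
7 steps out: the trout collapse.
Not reachable from it: the mayfly bloom, the mussel overgrazing.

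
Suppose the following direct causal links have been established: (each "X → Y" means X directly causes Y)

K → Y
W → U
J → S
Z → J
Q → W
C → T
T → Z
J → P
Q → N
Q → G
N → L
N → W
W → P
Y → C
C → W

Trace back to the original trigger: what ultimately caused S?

Tracing upstream from S: S ← J ← Z ← T ← C ← Y ← K.
K has no stated cause, so it is the root.

K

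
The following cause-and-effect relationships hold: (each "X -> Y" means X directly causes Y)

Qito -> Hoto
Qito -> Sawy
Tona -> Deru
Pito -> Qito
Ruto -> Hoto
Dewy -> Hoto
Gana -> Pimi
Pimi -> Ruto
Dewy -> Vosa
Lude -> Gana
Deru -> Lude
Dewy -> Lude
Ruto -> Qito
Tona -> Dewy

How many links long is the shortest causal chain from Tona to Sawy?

Shortest chain: Tona → Dewy → Lude → Gana → Pimi → Ruto → Qito → Sawy.

7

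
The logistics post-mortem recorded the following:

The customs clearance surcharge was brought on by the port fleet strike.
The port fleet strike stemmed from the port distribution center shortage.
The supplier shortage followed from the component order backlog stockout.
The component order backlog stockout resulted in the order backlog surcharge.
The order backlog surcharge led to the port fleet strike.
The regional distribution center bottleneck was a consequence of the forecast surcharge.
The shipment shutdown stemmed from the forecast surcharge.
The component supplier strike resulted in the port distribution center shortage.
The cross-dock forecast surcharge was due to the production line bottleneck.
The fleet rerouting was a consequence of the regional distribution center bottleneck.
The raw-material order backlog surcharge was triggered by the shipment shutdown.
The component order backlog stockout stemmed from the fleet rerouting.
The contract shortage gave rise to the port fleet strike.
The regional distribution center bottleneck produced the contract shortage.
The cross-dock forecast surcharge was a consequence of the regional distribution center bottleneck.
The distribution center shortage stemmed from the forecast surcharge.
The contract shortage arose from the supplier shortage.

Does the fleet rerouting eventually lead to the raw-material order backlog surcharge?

No

The fleet rerouting leads to the component order backlog stockout, the supplier shortage, the order backlog surcharge, the contract shortage, the port fleet strike, the customs clearance surcharge; the raw-material order backlog surcharge is not among them.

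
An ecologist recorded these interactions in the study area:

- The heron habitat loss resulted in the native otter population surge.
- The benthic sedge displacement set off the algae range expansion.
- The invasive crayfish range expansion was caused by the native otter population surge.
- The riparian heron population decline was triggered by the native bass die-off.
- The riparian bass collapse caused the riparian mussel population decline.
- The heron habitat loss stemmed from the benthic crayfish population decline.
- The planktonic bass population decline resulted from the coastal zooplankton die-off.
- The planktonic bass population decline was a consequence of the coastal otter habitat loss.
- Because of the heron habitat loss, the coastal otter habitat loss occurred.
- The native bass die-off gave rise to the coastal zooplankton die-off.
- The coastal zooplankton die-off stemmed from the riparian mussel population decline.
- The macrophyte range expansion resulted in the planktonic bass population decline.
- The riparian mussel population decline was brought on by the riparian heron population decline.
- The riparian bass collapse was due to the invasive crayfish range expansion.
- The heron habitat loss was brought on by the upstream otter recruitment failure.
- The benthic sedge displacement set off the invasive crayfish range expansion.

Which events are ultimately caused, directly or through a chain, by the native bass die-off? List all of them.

Direct effects: the riparian heron population decline, the coastal zooplankton die-off.
2 steps out: the riparian mussel population decline, the planktonic bass population decline.
Not reachable from it: the benthic crayfish population decline, the benthic sedge displacement, the upstream otter recruitment failure, the heron habitat loss, the coastal otter habitat loss, the native otter population surge, the macrophyte range expansion, the invasive crayfish range expansion, the algae range expansion, the riparian bass collapse.

the coastal zooplankton die-off, the planktonic bass population decline, the riparian heron population decline, the riparian mussel population decline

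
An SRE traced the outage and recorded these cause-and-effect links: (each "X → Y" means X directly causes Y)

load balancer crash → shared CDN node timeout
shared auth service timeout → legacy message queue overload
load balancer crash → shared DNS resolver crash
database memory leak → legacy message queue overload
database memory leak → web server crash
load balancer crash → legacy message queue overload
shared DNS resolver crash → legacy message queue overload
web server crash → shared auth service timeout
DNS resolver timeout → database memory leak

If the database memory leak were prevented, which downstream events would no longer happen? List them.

the shared auth service timeout, the web server crash

Downstream of the database memory leak: the web server crash, the shared auth service timeout, the legacy message queue overload.
Of those, still caused via another path: the legacy message queue overload.
The remainder have no surviving cause.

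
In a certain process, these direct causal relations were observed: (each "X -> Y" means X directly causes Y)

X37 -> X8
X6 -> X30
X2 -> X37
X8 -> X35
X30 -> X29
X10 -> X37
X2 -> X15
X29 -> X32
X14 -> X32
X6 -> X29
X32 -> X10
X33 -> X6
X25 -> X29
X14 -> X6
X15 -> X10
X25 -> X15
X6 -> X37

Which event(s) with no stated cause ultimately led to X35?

X14, X2, X25, X33

Tracing upstream from X35: X35 ← X8 ← X37 ← X6 ← X33.
A separate upstream branch: X35 ← X8 ← X37 ← X6 ← X14.
A separate upstream branch: X35 ← X8 ← X37 ← X10 ← X15 ← X25.
A separate upstream branch: X35 ← X8 ← X37 ← X2.
Each of those chain origins has no stated cause.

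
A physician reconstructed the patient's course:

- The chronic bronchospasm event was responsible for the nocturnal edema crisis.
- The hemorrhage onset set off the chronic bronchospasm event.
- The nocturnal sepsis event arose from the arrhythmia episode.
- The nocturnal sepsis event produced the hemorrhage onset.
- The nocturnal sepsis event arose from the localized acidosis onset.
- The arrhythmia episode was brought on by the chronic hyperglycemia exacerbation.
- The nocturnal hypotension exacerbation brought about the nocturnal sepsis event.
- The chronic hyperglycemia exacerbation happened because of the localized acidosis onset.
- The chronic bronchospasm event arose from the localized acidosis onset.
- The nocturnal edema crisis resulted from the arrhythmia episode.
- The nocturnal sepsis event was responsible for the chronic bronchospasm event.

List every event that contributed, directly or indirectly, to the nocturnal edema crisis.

the arrhythmia episode, the chronic bronchospasm event, the chronic hyperglycemia exacerbation, the hemorrhage onset, the localized acidosis onset, the nocturnal hypotension exacerbation, the nocturnal sepsis event

Immediate causes of the nocturnal edema crisis: the arrhythmia episode, the chronic bronchospasm event.
Further upstream: the localized acidosis onset, the chronic hyperglycemia exacerbation, the nocturnal sepsis event, the hemorrhage onset, the nocturnal hypotension exacerbation.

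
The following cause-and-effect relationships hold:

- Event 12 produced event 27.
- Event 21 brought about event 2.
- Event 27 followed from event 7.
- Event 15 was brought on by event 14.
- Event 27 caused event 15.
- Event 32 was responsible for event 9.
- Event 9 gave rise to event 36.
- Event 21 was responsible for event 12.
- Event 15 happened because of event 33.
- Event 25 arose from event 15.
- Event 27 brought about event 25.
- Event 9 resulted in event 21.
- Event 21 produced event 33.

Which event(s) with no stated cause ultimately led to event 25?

event 14, event 32, event 7

Tracing upstream from event 25: event 25 ← event 27 ← event 12 ← event 21 ← event 9 ← event 32.
A separate upstream branch: event 25 ← event 27 ← event 7.
A separate upstream branch: event 25 ← event 15 ← event 14.
Each of those chain origins has no stated cause.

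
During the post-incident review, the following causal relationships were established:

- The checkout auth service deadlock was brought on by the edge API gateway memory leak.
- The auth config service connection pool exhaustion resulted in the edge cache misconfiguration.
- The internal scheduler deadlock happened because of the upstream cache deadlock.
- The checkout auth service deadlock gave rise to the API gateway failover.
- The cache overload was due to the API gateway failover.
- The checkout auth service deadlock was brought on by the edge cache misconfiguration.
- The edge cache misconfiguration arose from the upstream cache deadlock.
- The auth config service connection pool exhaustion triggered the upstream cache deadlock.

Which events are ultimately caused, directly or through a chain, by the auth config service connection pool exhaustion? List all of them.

the API gateway failover, the cache overload, the checkout auth service deadlock, the edge cache misconfiguration, the internal scheduler deadlock, the upstream cache deadlock

Direct effects: the upstream cache deadlock, the edge cache misconfiguration.
2 steps out: the internal scheduler deadlock, the checkout auth service deadlock.
3 steps out: the API gateway failover.
4 steps out: the cache overload.
Not reachable from it: the edge API gateway memory leak.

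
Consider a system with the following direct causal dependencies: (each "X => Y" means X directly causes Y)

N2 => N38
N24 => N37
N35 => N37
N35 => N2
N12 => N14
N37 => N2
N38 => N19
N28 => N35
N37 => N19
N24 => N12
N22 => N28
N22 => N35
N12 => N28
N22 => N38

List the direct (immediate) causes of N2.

Upstream contributors include N24, N12, N22, N28, but only N35, N37 feed directly into N2.

N35, N37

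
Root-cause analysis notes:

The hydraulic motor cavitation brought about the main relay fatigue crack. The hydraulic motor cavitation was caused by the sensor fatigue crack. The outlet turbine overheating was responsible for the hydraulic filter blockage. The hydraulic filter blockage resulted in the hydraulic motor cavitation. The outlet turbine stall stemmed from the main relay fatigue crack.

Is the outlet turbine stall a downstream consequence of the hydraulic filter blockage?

Yes

There is a causal chain: the hydraulic filter blockage → the hydraulic motor cavitation → the main relay fatigue crack → the outlet turbine stall.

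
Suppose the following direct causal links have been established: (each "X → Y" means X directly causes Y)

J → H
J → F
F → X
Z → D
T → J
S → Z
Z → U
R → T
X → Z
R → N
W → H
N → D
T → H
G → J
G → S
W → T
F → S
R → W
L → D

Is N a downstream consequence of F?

F leads to X, S, Z, U, D; N is not among them.

No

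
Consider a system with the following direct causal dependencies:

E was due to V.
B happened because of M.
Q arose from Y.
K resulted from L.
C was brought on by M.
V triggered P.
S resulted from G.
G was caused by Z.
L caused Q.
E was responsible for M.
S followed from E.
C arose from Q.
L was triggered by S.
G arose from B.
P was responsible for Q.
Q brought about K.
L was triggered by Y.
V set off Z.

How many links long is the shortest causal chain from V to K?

3

Shortest chain: V → P → Q → K.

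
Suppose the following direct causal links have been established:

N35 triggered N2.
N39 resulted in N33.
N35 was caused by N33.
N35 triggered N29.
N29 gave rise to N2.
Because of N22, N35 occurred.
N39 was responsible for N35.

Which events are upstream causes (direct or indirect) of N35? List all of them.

N22, N33, N39

Immediate causes of N35: N39, N33, N22.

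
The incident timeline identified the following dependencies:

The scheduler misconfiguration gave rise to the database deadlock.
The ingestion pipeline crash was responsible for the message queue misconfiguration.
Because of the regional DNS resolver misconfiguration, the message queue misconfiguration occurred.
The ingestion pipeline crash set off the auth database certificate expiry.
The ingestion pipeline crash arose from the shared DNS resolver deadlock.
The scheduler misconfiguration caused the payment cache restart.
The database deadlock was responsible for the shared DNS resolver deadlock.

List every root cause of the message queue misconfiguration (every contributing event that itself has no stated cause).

Tracing upstream from the message queue misconfiguration: the message queue misconfiguration ← the ingestion pipeline crash ← the shared DNS resolver deadlock ← the database deadlock ← the scheduler misconfiguration.
A separate upstream branch: the message queue misconfiguration ← the regional DNS resolver misconfiguration.
Each of those chain origins has no stated cause.

the regional DNS resolver misconfiguration, the scheduler misconfiguration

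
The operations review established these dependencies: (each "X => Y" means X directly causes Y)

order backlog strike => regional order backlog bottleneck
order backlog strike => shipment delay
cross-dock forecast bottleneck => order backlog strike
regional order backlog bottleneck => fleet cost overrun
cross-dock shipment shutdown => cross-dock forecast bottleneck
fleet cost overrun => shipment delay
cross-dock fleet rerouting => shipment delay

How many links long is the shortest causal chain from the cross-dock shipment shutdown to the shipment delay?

3

Shortest chain: the cross-dock shipment shutdown → the cross-dock forecast bottleneck → the order backlog strike → the shipment delay.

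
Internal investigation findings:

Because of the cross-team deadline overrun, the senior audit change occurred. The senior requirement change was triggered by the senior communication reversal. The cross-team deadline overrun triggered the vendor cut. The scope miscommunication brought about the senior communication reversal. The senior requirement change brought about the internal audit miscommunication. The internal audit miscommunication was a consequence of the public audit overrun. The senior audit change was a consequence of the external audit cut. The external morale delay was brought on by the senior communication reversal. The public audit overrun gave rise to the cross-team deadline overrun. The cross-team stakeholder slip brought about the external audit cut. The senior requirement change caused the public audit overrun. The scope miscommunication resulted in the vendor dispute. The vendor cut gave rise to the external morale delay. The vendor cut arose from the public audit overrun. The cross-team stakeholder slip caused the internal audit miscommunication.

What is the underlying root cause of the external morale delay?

the scope miscommunication

Tracing upstream from the external morale delay: the external morale delay ← the senior communication reversal ← the scope miscommunication.
The scope miscommunication has no stated cause, so it is the root.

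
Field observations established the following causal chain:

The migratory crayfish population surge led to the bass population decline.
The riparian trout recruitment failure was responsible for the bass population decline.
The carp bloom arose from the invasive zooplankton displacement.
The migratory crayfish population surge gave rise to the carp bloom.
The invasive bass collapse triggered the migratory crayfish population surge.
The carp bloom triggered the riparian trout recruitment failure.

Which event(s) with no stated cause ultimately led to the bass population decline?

Tracing upstream from the bass population decline: the bass population decline ← the migratory crayfish population surge ← the invasive bass collapse.
A separate upstream branch: the bass population decline ← the riparian trout recruitment failure ← the carp bloom ← the invasive zooplankton displacement.
Each of those chain origins has no stated cause.

the invasive bass collapse, the invasive zooplankton displacement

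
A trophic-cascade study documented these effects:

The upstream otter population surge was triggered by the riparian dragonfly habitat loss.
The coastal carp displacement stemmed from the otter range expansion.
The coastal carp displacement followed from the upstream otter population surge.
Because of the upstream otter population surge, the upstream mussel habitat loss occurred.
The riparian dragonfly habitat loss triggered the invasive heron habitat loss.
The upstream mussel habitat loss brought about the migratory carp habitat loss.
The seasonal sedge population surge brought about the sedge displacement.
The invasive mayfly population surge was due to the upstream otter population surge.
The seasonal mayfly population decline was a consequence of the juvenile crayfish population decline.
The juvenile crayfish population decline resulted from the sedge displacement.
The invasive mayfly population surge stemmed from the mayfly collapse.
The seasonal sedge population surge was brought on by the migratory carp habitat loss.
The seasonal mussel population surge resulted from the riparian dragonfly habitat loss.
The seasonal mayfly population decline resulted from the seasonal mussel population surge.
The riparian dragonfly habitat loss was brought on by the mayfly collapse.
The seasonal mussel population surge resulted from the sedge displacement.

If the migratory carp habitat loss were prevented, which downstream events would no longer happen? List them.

Downstream of the migratory carp habitat loss: the seasonal sedge population surge, the sedge displacement, the juvenile crayfish population decline, the seasonal mussel population surge, the seasonal mayfly population decline.
Of those, still caused via another path: the seasonal mussel population surge, the seasonal mayfly population decline.
The remainder have no surviving cause.

the juvenile crayfish population decline, the seasonal sedge population surge, the sedge displacement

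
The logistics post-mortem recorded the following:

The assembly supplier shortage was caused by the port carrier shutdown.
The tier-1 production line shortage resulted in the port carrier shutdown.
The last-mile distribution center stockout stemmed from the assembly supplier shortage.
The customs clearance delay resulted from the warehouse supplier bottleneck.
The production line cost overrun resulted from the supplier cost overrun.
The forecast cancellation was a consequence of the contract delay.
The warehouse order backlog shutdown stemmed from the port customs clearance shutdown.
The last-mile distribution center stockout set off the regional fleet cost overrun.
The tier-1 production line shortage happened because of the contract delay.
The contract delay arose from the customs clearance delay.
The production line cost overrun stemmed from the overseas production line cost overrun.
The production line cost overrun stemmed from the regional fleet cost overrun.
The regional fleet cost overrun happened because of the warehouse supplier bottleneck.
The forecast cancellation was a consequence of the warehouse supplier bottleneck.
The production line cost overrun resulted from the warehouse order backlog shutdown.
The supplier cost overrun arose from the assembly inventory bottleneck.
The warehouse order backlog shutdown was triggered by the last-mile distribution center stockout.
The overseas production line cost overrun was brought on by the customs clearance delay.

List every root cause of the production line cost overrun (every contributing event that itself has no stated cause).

the assembly inventory bottleneck, the port customs clearance shutdown, the warehouse supplier bottleneck

Tracing upstream from the production line cost overrun: the production line cost overrun ← the warehouse order backlog shutdown ← the port customs clearance shutdown.
A separate upstream branch: the production line cost overrun ← the regional fleet cost overrun ← the warehouse supplier bottleneck.
A separate upstream branch: the production line cost overrun ← the supplier cost overrun ← the assembly inventory bottleneck.
Each of those chain origins has no stated cause.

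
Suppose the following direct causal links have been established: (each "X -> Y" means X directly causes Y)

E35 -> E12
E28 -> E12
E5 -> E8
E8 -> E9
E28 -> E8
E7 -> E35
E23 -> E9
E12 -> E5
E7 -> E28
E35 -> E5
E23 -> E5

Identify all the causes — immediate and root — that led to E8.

E12, E23, E28, E35, E5, E7

Immediate causes of E8: E28, E5.
Further upstream: E7, E35, E23, E12.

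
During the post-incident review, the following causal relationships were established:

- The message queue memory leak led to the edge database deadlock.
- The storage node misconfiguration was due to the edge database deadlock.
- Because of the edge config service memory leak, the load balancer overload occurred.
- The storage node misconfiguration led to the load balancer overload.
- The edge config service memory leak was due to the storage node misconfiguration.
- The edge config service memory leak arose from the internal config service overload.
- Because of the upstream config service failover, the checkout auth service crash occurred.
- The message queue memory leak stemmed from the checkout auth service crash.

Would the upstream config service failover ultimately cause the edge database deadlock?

Yes

There is a causal chain: the upstream config service failover → the checkout auth service crash → the message queue memory leak → the edge database deadlock.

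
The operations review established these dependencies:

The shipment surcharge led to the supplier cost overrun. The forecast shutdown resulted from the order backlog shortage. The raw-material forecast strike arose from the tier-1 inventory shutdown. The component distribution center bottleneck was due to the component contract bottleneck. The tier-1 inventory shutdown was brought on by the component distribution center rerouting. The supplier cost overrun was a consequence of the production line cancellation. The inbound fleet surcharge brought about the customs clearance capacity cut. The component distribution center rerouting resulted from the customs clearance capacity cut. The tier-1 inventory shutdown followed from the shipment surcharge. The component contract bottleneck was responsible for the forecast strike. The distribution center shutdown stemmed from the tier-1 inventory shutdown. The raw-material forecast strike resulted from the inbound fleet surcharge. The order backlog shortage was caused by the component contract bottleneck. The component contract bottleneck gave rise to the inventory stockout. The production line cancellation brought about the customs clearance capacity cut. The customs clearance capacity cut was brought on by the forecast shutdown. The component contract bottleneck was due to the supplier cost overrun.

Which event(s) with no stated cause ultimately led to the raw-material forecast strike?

Tracing upstream from the raw-material forecast strike: the raw-material forecast strike ← the tier-1 inventory shutdown ← the shipment surcharge.
A separate upstream branch: the raw-material forecast strike ← the tier-1 inventory shutdown ← the component distribution center rerouting ← the customs clearance capacity cut ← the production line cancellation.
A separate upstream branch: the raw-material forecast strike ← the inbound fleet surcharge.
Each of those chain origins has no stated cause.

the inbound fleet surcharge, the production line cancellation, the shipment surcharge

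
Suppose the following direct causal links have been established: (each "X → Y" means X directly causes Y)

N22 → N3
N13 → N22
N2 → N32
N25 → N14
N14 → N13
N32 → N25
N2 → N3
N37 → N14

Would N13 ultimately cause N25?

N13 leads to N22, N3; N25 is not among them.

No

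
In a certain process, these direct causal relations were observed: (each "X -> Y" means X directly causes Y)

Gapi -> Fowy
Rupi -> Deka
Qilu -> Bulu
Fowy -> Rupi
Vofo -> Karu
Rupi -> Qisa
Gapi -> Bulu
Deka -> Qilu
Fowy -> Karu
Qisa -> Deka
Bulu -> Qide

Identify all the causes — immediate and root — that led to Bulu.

Deka, Fowy, Gapi, Qilu, Qisa, Rupi

Immediate causes of Bulu: Gapi, Qilu.
Further upstream: Fowy, Rupi, Qisa, Deka.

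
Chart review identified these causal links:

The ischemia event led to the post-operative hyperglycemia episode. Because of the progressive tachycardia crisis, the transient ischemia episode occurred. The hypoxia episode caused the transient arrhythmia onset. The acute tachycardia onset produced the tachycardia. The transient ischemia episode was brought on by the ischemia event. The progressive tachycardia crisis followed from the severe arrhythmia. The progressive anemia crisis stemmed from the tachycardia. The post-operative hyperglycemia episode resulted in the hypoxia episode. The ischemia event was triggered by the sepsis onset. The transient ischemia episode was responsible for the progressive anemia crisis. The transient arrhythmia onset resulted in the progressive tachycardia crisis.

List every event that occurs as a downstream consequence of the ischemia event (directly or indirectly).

Direct effects: the post-operative hyperglycemia episode, the transient ischemia episode.
2 steps out: the hypoxia episode, the progressive anemia crisis.
3 steps out: the transient arrhythmia onset.
4 steps out: the progressive tachycardia crisis.
Not reachable from it: the sepsis onset, the severe arrhythmia, the acute tachycardia onset, the tachycardia.

the hypoxia episode, the post-operative hyperglycemia episode, the progressive anemia crisis, the progressive tachycardia crisis, the transient arrhythmia onset, the transient ischemia episode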